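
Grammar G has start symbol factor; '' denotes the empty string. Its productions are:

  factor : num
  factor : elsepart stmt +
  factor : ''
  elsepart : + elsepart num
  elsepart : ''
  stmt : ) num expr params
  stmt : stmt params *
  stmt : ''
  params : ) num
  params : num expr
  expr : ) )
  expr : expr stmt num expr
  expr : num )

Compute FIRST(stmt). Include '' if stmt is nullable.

stmt : ) num expr params contributes {)}.
From stmt : stmt params *: stmt nullable, take FIRST(stmt) ∪ FIRST(params) = { ), num }.
stmt : '' contributes ''.
Union: FIRST(stmt) = { ), num, '' }.

{ ), num, '' }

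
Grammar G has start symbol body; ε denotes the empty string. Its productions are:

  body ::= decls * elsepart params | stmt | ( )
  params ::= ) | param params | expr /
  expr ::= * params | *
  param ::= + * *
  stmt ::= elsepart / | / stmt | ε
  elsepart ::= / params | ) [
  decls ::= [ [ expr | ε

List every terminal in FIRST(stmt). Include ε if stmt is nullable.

From stmt ::= elsepart /: add FIRST(elsepart) = { ), / }.
stmt ::= / stmt contributes {/}.
stmt ::= ε contributes ε.
Union: FIRST(stmt) = { ), /, ε }.

{ ), /, ε }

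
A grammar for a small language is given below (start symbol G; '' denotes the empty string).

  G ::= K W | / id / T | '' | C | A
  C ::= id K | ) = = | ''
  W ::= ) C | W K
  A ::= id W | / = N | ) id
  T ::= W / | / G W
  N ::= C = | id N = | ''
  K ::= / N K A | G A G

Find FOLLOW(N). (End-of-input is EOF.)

{ EOF, ), /, =, id }

In A ::= / = N: N is at the end, add FOLLOW(A) = { EOF, ), /, =, id }.
In N ::= id N =: add FIRST(=) = { = }.
In K ::= / N K A: add FIRST(K A) = { ), /, id }.
Union: FOLLOW(N) = { EOF, ), /, =, id }.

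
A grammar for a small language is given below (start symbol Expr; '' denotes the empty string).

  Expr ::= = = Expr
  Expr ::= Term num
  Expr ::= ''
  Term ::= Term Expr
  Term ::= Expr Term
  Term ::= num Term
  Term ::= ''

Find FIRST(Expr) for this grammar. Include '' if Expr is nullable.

{ =, num, '' }

Expr ::= = = Expr contributes {=}.
From Expr ::= Term num: Term nullable, take FIRST(Term) ∪ {num} = { =, num }.
Expr ::= '' contributes ''.
Union: FIRST(Expr) = { =, num, '' }.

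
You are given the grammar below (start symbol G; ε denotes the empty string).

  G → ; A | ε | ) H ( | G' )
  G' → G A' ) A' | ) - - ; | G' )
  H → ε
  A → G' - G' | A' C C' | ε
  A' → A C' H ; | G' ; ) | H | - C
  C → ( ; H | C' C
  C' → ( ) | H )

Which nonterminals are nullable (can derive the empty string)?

{ A, A', G, H }

Directly nullable (have an ε-production): G, H, A.
A' → H with every symbol nullable, so A' is nullable.
No other nonterminal has a production whose RHS symbols are all nullable.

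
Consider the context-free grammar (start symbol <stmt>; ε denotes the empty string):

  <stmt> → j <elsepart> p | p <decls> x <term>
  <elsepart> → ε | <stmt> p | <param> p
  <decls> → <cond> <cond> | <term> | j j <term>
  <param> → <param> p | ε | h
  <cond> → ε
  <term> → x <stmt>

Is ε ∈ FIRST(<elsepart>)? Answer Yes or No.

Yes

<elsepart> has an ε-production, so <elsepart> ⇒ ε.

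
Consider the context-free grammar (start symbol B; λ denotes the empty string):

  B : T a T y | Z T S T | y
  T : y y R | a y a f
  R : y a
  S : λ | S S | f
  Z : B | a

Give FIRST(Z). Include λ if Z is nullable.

From Z : B: add FIRST(B) = { a, y }.
Z : a contributes {a}.
Union: FIRST(Z) = { a, y }.

{ a, y }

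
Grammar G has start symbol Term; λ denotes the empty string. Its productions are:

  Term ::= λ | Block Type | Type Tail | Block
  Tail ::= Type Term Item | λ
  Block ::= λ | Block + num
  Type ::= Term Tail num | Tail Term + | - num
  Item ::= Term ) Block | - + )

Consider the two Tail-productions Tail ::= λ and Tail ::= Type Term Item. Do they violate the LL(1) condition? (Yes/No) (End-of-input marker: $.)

Yes

FIRST(λ) = { λ } and FIRST(Type Term Item) = { +, -, num }.
The first alternative is nullable and FOLLOW(Tail) = { $, ), +, -, num } shares + with FIRST of the second — conflict.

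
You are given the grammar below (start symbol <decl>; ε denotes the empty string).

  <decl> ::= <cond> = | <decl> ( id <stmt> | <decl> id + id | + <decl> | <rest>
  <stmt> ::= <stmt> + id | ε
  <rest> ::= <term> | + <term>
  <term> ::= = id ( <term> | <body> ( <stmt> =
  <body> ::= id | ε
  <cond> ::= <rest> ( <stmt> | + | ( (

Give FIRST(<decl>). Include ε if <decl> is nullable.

{ (, +, =, id }

From <decl> ::= <cond> =: add FIRST(<cond>) = { (, +, =, id }.
From <decl> ::= <decl> ( id <stmt>: add FIRST(<decl>) = { (, +, =, id }.
From <decl> ::= <decl> id + id: add FIRST(<decl>) = { (, +, =, id }.
<decl> ::= + <decl> contributes {+}.
From <decl> ::= <rest>: add FIRST(<rest>) = { (, +, =, id }.
Union: FIRST(<decl>) = { (, +, =, id }.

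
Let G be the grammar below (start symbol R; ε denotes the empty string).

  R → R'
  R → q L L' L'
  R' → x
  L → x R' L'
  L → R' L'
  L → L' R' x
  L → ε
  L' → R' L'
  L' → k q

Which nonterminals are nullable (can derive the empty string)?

{ L }

Directly nullable (have an ε-production): L.
No other nonterminal has a production whose RHS symbols are all nullable.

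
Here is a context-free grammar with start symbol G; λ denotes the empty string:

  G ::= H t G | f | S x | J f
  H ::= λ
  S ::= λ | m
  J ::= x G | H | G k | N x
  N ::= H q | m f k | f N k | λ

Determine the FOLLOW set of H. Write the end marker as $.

In G ::= H t G: add FIRST(t G) = { t }.
In J ::= H: H is at the end, add FOLLOW(J) = { f }.
In N ::= H q: add FIRST(q) = { q }.
Union: FOLLOW(H) = { f, q, t }.

{ f, q, t }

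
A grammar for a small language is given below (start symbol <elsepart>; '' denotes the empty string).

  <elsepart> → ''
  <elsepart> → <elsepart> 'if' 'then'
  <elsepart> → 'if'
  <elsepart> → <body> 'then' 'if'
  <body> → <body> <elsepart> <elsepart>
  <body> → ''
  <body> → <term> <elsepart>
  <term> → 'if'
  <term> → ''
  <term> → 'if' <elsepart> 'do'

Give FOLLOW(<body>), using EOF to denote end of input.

{ 'if', 'then' }

In <elsepart> → <body> 'then' 'if': add FIRST('then' 'if') = { 'then' }.
In <body> → <body> <elsepart> <elsepart>: add FIRST(<elsepart> <elsepart>)\{''} = { 'if', 'then' }.
  Since <elsepart> <elsepart> is nullable, also add FOLLOW(<body>) = { 'if', 'then' }.
Union: FOLLOW(<body>) = { 'if', 'then' }.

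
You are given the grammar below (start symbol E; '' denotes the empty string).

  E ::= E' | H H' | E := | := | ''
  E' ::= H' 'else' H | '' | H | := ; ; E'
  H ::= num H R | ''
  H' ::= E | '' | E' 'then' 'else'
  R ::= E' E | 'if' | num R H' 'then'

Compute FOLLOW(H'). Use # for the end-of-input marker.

In E ::= H H': H' is at the end, add FOLLOW(E) = { #, 'else', 'if', 'then', :=, num }.
In E' ::= H' 'else' H: add FIRST('else' H) = { 'else' }.
In R ::= num R H' 'then': add FIRST('then') = { 'then' }.
Union: FOLLOW(H') = { #, 'else', 'if', 'then', :=, num }.

{ #, 'else', 'if', 'then', :=, num }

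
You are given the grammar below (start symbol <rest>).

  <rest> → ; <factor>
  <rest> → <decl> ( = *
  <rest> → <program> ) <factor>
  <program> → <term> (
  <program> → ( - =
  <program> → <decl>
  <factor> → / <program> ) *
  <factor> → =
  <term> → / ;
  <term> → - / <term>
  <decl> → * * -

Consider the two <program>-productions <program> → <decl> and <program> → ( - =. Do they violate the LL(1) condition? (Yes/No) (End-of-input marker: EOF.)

FIRST(<decl>) = { * } and FIRST(( - =) = { ( }.
The FIRST sets are disjoint and neither alternative is nullable — no conflict.

No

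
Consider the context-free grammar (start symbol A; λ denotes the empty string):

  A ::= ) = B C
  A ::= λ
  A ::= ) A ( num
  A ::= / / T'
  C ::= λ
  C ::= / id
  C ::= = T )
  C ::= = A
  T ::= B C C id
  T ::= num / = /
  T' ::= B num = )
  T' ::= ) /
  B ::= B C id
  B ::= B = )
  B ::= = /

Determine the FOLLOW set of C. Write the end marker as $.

{ $, (, /, =, id }

In A ::= ) = B C: C is at the end, add FOLLOW(A) = { $, (, /, =, id }.
In T ::= B C C id: add FIRST(C id) = { /, =, id }.
In T ::= B C C id: add FIRST(id) = { id }.
In B ::= B C id: add FIRST(id) = { id }.
Union: FOLLOW(C) = { $, (, /, =, id }.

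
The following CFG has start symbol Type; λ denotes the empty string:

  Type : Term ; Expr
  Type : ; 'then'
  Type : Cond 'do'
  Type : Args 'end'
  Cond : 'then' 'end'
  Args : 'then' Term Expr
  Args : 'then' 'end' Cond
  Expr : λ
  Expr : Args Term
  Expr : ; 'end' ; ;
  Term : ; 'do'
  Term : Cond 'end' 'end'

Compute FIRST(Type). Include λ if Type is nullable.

From Type : Term ; Expr: add FIRST(Term) = { 'then', ; }.
Type : ; 'then' contributes {;}.
From Type : Cond 'do': add FIRST(Cond) = { 'then' }.
From Type : Args 'end': add FIRST(Args) = { 'then' }.
Union: FIRST(Type) = { 'then', ; }.

{ 'then', ; }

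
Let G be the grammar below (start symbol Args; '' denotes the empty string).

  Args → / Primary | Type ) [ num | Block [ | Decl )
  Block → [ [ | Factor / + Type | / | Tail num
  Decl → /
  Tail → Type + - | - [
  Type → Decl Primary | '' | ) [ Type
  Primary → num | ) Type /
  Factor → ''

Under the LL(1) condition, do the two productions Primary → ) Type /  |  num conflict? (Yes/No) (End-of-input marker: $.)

FIRST() Type /) = { ) } and FIRST(num) = { num }.
The FIRST sets are disjoint and neither alternative is nullable — no conflict.

No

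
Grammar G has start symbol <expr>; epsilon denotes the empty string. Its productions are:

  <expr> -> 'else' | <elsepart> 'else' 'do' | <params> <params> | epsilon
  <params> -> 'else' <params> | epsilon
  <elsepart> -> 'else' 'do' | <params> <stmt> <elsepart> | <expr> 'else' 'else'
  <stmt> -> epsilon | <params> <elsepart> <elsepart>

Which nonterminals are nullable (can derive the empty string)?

Directly nullable (have an epsilon-production): <expr>, <params>, <stmt>.
No other nonterminal has a production whose RHS symbols are all nullable.

{ <expr>, <params>, <stmt> }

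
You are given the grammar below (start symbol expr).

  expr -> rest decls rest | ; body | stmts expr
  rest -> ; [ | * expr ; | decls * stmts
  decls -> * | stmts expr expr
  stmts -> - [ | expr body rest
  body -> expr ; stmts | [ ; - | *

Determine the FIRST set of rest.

{ *, -, ; }

rest -> ; [ contributes {;}.
rest -> * expr ; contributes {*}.
From rest -> decls * stmts: add FIRST(decls) = { *, -, ; }.
Union: FIRST(rest) = { *, -, ; }.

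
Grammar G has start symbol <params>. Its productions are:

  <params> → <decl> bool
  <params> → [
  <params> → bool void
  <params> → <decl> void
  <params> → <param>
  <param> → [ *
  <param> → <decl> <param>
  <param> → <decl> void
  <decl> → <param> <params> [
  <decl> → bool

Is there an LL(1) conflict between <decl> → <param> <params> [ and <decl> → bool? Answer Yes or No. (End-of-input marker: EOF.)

Yes

FIRST(<param> <params> [) = { [, bool } and FIRST(bool) = { bool }.
Both contain bool, so the two alternatives are not disjoint — LL(1) conflict.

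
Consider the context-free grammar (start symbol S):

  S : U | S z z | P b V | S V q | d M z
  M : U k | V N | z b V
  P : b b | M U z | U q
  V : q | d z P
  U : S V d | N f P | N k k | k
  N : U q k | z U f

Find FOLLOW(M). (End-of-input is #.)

{ b, d, k, q, z }

In S : d M z: add FIRST(z) = { z }.
In P : M U z: add FIRST(U z) = { b, d, k, q, z }.
Union: FOLLOW(M) = { b, d, k, q, z }.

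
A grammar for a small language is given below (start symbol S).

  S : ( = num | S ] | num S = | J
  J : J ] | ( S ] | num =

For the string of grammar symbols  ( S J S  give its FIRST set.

{ ( }

( is a terminal; add {(} and stop.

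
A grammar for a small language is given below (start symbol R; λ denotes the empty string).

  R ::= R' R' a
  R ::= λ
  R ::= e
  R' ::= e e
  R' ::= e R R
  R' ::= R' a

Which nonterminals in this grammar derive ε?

{ R }

Directly nullable (have an λ-production): R.
No other nonterminal has a production whose RHS symbols are all nullable.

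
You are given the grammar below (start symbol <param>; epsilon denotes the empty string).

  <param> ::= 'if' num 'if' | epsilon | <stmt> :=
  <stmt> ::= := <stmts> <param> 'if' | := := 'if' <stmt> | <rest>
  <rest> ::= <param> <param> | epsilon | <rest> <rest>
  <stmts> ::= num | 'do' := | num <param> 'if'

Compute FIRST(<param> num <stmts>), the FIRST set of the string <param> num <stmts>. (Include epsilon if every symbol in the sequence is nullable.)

{ 'if', :=, num }

Add FIRST(<param>)\{epsilon} = { 'if', := }; <param> is nullable, continue.
num is a terminal; add {num} and stop.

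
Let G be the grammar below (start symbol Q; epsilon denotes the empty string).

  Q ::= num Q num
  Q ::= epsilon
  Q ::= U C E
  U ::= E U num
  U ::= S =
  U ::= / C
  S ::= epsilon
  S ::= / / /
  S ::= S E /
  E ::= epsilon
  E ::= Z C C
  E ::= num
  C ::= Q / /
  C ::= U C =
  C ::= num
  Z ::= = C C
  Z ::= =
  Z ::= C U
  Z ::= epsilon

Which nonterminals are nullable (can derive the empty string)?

{ E, Q, S, Z }

Directly nullable (have an epsilon-production): Q, S, E, Z.
No other nonterminal has a production whose RHS symbols are all nullable.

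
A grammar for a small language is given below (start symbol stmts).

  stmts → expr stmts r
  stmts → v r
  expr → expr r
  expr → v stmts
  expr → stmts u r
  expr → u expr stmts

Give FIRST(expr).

From expr → expr r: add FIRST(expr) = { u, v }.
expr → v stmts contributes {v}.
From expr → stmts u r: add FIRST(stmts) = { u, v }.
expr → u expr stmts contributes {u}.
Union: FIRST(expr) = { u, v }.

{ u, v }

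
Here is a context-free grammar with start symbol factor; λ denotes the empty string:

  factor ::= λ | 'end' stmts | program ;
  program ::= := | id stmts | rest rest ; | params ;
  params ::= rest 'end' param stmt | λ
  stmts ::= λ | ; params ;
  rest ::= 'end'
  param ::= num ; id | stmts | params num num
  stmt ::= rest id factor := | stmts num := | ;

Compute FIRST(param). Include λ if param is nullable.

param ::= num ; id contributes {num}.
From param ::= stmts: add FIRST(stmts) = { ;, λ } (including λ since stmts is nullable).
From param ::= params num num: params nullable, take FIRST(params) ∪ {num} = { 'end', num }.
Union: FIRST(param) = { 'end', ;, num, λ }.

{ 'end', ;, num, λ }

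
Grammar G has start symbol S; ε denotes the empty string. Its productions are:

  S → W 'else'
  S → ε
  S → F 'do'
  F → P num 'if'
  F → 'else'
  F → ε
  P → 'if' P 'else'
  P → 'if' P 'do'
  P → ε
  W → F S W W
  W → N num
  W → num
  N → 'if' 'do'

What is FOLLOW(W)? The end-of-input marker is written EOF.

{ 'do', 'else', 'if', num }

In S → W 'else': add FIRST('else') = { 'else' }.
In W → F S W W: add FIRST(W) = { 'do', 'else', 'if', num }.
In W → F S W W: W is at the end, add FOLLOW(W) = { 'do', 'else', 'if', num }.
Union: FOLLOW(W) = { 'do', 'else', 'if', num }.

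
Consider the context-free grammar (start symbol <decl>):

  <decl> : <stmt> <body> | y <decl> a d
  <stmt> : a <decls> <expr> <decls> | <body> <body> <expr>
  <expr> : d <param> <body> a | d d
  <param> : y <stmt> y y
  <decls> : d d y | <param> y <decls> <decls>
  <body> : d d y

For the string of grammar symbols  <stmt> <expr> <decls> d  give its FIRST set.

{ a, d }

Add FIRST(<stmt>) = { a, d }; <stmt> is not nullable, stop.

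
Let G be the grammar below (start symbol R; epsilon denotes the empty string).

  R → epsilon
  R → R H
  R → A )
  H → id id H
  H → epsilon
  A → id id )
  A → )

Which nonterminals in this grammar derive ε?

{ H, R }

Directly nullable (have an epsilon-production): R, H.
No other nonterminal has a production whose RHS symbols are all nullable.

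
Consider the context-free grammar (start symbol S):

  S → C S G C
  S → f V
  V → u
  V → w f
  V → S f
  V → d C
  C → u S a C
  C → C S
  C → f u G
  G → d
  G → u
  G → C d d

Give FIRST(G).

{ d, f, u }

G → d contributes {d}.
G → u contributes {u}.
From G → C d d: add FIRST(C) = { f, u }.
Union: FIRST(G) = { d, f, u }.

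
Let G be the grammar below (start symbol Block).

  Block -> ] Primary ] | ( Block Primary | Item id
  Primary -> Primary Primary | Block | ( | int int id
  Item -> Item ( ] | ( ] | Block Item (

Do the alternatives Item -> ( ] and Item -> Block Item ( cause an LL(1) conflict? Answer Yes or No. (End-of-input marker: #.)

FIRST(( ]) = { ( } and FIRST(Block Item () = { (, ] }.
Both contain (, so the two alternatives are not disjoint — LL(1) conflict.

Yes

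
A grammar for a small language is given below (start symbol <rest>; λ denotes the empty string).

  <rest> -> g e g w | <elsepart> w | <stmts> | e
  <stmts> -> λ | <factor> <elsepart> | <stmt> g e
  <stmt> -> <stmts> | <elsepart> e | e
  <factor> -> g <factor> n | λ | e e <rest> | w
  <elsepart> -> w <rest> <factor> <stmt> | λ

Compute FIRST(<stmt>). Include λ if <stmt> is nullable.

From <stmt> -> <stmts>: add FIRST(<stmts>) = { e, g, w, λ } (including λ since <stmts> is nullable).
From <stmt> -> <elsepart> e: <elsepart> nullable, take FIRST(<elsepart>) ∪ {e} = { e, w }.
<stmt> -> e contributes {e}.
Union: FIRST(<stmt>) = { e, g, w, λ }.

{ e, g, w, λ }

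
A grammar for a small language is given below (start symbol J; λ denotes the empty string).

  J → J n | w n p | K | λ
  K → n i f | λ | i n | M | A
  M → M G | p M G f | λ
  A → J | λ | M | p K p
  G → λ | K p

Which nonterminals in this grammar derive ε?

Directly nullable (have an λ-production): J, K, M, A, G.

{ A, G, J, K, M }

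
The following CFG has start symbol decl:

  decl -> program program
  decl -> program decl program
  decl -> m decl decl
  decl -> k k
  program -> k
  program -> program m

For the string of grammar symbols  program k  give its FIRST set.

Add FIRST(program) = { k }; program is not nullable, stop.

{ k }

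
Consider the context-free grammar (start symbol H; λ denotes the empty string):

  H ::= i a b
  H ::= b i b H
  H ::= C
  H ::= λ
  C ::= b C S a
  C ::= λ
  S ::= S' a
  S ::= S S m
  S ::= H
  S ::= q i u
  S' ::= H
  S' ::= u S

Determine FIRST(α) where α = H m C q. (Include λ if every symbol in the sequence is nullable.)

Add FIRST(H)\{λ} = { b, i }; H is nullable, continue.
m is a terminal; add {m} and stop.

{ b, i, m }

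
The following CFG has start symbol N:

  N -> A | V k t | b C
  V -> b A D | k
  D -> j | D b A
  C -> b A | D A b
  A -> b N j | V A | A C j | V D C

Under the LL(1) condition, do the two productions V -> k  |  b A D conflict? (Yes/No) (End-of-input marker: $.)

No

FIRST(k) = { k } and FIRST(b A D) = { b }.
The FIRST sets are disjoint and neither alternative is nullable — no conflict.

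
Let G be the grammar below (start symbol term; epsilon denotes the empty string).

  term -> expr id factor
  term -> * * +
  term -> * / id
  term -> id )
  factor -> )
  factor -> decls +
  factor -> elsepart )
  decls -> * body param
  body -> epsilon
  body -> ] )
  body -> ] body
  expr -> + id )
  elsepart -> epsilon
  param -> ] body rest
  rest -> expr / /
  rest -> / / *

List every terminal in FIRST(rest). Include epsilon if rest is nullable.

From rest -> expr / /: add FIRST(expr) = { + }.
rest -> / / * contributes {/}.
Union: FIRST(rest) = { +, / }.

{ +, / }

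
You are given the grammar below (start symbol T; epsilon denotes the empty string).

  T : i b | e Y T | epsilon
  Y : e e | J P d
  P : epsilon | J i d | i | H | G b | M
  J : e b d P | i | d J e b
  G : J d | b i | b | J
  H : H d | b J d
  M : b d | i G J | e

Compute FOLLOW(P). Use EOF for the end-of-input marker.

In Y : J P d: add FIRST(d) = { d }.
In J : e b d P: P is at the end, add FOLLOW(J) = { b, d, e, i }.
Union: FOLLOW(P) = { b, d, e, i }.

{ b, d, e, i }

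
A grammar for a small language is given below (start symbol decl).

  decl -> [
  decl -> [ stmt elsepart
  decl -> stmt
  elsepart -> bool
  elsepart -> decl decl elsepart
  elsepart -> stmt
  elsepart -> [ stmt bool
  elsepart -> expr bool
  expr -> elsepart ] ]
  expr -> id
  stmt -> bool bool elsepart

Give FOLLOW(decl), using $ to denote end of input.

decl is the start symbol, so $ ∈ FOLLOW(decl).
In elsepart -> decl decl elsepart: add FIRST(decl elsepart) = { [, bool }.
In elsepart -> decl decl elsepart: add FIRST(elsepart) = { [, bool, id }.
Union: FOLLOW(decl) = { $, [, bool, id }.

{ $, [, bool, id }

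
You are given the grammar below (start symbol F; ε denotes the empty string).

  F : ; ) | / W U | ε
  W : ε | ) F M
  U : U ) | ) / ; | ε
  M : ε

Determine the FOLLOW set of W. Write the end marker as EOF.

{ EOF, ) }

In F : / W U: add FIRST(U)\{ε} = { ) }.
  Since U is nullable, also add FOLLOW(F) = { EOF, ) }.
Union: FOLLOW(W) = { EOF, ) }.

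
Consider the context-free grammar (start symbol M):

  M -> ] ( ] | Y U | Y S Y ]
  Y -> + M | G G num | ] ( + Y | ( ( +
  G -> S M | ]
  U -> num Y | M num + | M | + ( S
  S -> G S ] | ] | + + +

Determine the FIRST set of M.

M -> ] ( ] contributes {]}.
From M -> Y U: add FIRST(Y) = { (, +, ] }.
From M -> Y S Y ]: add FIRST(Y) = { (, +, ] }.
Union: FIRST(M) = { (, +, ] }.

{ (, +, ] }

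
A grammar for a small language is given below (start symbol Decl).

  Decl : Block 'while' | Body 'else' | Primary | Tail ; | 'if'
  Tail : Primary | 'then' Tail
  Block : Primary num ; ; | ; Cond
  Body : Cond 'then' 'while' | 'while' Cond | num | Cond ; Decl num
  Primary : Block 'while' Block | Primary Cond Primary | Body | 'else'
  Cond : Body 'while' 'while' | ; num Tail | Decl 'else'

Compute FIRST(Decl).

From Decl : Block 'while': add FIRST(Block) = { 'else', 'if', 'then', 'while', ;, num }.
From Decl : Body 'else': add FIRST(Body) = { 'else', 'if', 'then', 'while', ;, num }.
From Decl : Primary: add FIRST(Primary) = { 'else', 'if', 'then', 'while', ;, num }.
From Decl : Tail ;: add FIRST(Tail) = { 'else', 'if', 'then', 'while', ;, num }.
Decl : 'if' contributes {'if'}.
Union: FIRST(Decl) = { 'else', 'if', 'then', 'while', ;, num }.

{ 'else', 'if', 'then', 'while', ;, num }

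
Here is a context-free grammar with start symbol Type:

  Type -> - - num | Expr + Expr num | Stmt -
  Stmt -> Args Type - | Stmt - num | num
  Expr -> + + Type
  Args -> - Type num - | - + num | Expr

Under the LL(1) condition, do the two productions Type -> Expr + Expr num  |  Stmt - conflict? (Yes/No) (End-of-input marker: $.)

Yes

FIRST(Expr + Expr num) = { + } and FIRST(Stmt -) = { +, -, num }.
Both contain +, so the two alternatives are not disjoint — LL(1) conflict.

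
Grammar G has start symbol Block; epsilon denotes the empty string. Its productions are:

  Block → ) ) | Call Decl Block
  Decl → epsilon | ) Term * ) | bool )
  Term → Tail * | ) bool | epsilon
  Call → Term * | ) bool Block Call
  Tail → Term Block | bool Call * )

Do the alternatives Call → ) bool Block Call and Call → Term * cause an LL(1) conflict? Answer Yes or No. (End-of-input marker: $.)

FIRST() bool Block Call) = { ) } and FIRST(Term *) = { ), *, bool }.
Both contain ), so the two alternatives are not disjoint — LL(1) conflict.

Yes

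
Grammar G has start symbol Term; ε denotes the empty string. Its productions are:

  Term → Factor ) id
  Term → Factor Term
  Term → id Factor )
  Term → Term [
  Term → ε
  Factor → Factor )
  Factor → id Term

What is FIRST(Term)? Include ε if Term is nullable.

From Term → Factor ) id: add FIRST(Factor) = { id }.
From Term → Factor Term: add FIRST(Factor) = { id }.
Term → id Factor ) contributes {id}.
From Term → Term [: Term nullable, take FIRST(Term) ∪ {[} = { [, id }.
Term → ε contributes ε.
Union: FIRST(Term) = { [, id, ε }.

{ [, id, ε }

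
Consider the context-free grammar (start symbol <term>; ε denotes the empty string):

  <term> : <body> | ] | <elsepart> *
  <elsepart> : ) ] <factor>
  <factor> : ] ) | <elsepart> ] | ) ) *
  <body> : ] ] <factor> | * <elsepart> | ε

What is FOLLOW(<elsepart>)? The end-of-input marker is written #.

{ #, *, ] }

In <term> : <elsepart> *: add FIRST(*) = { * }.
In <factor> : <elsepart> ]: add FIRST(]) = { ] }.
In <body> : * <elsepart>: <elsepart> is at the end, add FOLLOW(<body>) = { # }.
Union: FOLLOW(<elsepart>) = { #, *, ] }.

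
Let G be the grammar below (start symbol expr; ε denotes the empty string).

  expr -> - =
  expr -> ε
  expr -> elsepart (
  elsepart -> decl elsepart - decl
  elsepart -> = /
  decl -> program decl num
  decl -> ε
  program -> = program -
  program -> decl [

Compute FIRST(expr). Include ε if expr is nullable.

expr -> - = contributes {-}.
expr -> ε contributes ε.
From expr -> elsepart (: add FIRST(elsepart) = { =, [ }.
Union: FIRST(expr) = { -, =, [, ε }.

{ -, =, [, ε }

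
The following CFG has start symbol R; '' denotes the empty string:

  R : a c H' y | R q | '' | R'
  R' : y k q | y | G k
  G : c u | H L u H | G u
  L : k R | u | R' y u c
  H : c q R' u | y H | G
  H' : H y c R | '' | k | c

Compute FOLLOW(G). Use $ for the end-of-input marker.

{ c, k, u, y }

In R' : G k: add FIRST(k) = { k }.
In G : G u: add FIRST(u) = { u }.
In H : G: G is at the end, add FOLLOW(H) = { c, k, u, y }.
Union: FOLLOW(G) = { c, k, u, y }.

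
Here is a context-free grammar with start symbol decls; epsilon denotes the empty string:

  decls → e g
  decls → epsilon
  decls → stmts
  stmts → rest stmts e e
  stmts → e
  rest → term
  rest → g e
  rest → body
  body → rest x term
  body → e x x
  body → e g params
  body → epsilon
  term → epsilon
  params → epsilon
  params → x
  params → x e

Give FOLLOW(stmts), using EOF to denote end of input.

In decls → stmts: stmts is at the end, add FOLLOW(decls) = { EOF }.
In stmts → rest stmts e e: add FIRST(e e) = { e }.
Union: FOLLOW(stmts) = { EOF, e }.

{ EOF, e }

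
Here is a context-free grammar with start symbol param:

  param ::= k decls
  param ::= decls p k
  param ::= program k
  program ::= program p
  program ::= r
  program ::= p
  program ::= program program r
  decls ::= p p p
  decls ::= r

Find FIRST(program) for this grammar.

{ p, r }

From program ::= program p: add FIRST(program) = { p, r }.
program ::= r contributes {r}.
program ::= p contributes {p}.
From program ::= program program r: add FIRST(program) = { p, r }.
Union: FIRST(program) = { p, r }.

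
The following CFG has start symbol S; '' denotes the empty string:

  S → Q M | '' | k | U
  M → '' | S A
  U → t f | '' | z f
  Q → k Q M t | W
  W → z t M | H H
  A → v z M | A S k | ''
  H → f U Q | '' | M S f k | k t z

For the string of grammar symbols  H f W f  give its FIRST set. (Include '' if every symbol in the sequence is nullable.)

Add FIRST(H)\{''} = { f, k, t, v, z }; H is nullable, continue.
f is a terminal; add {f} and stop.

{ f, k, t, v, z }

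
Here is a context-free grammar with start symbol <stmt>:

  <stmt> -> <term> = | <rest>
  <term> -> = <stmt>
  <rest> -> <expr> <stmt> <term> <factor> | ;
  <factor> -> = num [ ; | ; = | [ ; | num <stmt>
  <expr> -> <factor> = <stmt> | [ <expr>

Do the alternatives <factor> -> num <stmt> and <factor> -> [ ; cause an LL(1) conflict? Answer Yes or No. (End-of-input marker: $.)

No

FIRST(num <stmt>) = { num } and FIRST([ ;) = { [ }.
The FIRST sets are disjoint and neither alternative is nullable — no conflict.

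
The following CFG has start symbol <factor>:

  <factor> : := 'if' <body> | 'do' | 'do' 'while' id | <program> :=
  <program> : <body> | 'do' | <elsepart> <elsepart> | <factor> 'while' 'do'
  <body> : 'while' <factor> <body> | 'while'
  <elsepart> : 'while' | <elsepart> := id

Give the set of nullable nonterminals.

No nonterminal has an empty production or an RHS whose symbols are all nullable.

{ } (none)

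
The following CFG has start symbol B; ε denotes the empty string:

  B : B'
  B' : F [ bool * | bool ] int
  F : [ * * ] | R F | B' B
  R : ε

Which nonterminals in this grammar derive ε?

{ R }

Directly nullable (have an ε-production): R.
No other nonterminal has a production whose RHS symbols are all nullable.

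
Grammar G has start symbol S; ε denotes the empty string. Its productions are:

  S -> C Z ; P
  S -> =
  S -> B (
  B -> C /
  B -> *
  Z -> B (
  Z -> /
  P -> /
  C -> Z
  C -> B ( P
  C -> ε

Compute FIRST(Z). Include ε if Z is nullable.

From Z -> B (: add FIRST(B) = { *, / }.
Z -> / contributes {/}.
Union: FIRST(Z) = { *, / }.

{ *, / }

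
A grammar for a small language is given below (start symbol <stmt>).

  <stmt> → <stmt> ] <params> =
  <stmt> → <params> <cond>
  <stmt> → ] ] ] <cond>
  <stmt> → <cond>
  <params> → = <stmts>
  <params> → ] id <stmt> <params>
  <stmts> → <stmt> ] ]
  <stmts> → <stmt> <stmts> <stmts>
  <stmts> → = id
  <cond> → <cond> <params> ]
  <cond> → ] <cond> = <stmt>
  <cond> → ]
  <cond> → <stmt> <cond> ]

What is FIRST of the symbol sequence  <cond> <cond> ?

Add FIRST(<cond>) = { =, ] }; <cond> is not nullable, stop.

{ =, ] }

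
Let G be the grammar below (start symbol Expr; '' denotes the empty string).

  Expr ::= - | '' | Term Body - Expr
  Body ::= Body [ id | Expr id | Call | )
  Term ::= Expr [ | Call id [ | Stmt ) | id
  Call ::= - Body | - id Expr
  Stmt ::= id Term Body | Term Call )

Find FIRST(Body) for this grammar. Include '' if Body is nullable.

{ ), -, [, id }

From Body ::= Body [ id: add FIRST(Body) = { ), -, [, id }.
From Body ::= Expr id: Expr nullable, take FIRST(Expr) ∪ {id} = { -, [, id }.
From Body ::= Call: add FIRST(Call) = { - }.
Body ::= ) contributes {)}.
Union: FIRST(Body) = { ), -, [, id }.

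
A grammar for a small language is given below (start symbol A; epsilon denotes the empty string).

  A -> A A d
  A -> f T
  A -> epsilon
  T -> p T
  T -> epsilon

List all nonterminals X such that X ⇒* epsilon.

Directly nullable (have an epsilon-production): A, T.

{ A, T }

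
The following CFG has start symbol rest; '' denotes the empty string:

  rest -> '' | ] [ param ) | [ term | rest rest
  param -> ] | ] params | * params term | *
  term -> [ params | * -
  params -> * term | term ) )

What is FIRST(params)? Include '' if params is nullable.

{ *, [ }

params -> * term contributes {*}.
From params -> term ) ): add FIRST(term) = { *, [ }.
Union: FIRST(params) = { *, [ }.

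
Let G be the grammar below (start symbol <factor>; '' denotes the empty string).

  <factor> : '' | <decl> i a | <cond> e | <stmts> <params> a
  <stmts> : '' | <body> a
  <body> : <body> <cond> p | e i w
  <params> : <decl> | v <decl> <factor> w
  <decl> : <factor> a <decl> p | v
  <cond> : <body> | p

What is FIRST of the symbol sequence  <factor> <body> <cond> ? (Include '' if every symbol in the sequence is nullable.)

Add FIRST(<factor>)\{''} = { a, e, p, v }; <factor> is nullable, continue.
Add FIRST(<body>) = { e }; <body> is not nullable, stop.

{ a, e, p, v }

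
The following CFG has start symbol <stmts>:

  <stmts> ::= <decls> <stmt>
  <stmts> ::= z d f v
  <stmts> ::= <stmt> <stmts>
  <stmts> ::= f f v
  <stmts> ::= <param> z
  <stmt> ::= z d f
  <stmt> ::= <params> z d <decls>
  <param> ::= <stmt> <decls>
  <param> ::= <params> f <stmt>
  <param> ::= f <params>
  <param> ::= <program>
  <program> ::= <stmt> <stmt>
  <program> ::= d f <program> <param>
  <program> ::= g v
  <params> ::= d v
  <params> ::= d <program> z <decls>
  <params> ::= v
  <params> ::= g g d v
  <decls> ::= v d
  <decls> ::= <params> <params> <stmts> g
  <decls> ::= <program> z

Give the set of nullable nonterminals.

{ } (none)

No nonterminal has an empty production or an RHS whose symbols are all nullable.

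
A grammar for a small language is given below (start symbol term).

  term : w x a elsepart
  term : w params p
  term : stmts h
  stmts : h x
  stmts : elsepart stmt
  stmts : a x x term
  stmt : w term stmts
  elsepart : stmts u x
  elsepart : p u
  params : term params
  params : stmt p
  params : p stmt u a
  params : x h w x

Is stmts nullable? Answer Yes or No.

No

No nonterminal in this grammar is nullable.
No production of stmts has an RHS whose symbols are all nullable, so stmts is not nullable.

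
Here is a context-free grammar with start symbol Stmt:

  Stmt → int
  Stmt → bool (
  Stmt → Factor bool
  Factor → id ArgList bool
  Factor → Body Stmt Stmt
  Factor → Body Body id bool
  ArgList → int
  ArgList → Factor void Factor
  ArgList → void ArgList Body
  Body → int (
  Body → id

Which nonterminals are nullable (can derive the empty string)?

No nonterminal has an empty production or an RHS whose symbols are all nullable.

{ } (none)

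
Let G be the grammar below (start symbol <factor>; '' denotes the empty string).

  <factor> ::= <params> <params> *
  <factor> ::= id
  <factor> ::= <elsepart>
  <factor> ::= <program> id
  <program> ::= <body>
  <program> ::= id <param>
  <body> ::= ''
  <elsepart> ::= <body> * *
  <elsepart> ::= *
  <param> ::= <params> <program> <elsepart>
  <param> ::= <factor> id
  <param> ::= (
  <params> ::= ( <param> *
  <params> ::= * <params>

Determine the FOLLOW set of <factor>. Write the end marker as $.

{ $, id }

<factor> is the start symbol, so $ ∈ FOLLOW(<factor>).
In <param> ::= <factor> id: add FIRST(id) = { id }.
Union: FOLLOW(<factor>) = { $, id }.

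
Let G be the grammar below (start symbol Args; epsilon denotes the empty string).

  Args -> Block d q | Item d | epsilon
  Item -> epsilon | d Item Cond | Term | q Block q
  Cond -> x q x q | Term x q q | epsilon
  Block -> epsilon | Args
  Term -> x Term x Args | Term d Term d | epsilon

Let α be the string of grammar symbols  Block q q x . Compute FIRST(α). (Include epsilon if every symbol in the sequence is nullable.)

{ d, q, x }

Add FIRST(Block)\{epsilon} = { d, q, x }; Block is nullable, continue.
q is a terminal; add {q} and stop.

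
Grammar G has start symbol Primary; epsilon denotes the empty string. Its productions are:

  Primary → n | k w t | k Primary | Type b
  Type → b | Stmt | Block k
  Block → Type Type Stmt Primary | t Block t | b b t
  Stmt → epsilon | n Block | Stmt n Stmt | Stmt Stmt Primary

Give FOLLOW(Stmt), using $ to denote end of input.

{ b, k, n, t }

In Type → Stmt: Stmt is at the end, add FOLLOW(Type) = { b, k, n, t }.
In Block → Type Type Stmt Primary: add FIRST(Primary) = { b, k, n, t }.
In Stmt → Stmt n Stmt: add FIRST(n Stmt) = { n }.
In Stmt → Stmt n Stmt: Stmt is at the end, add FOLLOW(Stmt) = { b, k, n, t }.
In Stmt → Stmt Stmt Primary: add FIRST(Stmt Primary) = { b, k, n, t }.
In Stmt → Stmt Stmt Primary: add FIRST(Primary) = { b, k, n, t }.
Union: FOLLOW(Stmt) = { b, k, n, t }.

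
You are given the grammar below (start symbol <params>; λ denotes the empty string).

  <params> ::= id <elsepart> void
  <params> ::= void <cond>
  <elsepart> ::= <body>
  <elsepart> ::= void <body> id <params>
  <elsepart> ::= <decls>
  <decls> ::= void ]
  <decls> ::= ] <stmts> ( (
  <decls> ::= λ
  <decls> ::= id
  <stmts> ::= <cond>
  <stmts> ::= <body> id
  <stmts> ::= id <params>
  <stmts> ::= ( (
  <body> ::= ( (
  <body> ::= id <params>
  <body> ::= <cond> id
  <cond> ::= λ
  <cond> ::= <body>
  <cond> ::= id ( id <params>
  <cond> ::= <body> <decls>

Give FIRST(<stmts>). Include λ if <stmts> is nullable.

{ (, id, λ }

From <stmts> ::= <cond>: add FIRST(<cond>) = { (, id, λ } (including λ since <cond> is nullable).
From <stmts> ::= <body> id: add FIRST(<body>) = { (, id }.
<stmts> ::= id <params> contributes {id}.
<stmts> ::= ( ( contributes {(}.
Union: FIRST(<stmts>) = { (, id, λ }.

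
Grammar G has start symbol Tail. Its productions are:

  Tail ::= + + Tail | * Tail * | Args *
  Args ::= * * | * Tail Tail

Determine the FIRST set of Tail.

Tail ::= + + Tail contributes {+}.
Tail ::= * Tail * contributes {*}.
From Tail ::= Args *: add FIRST(Args) = { * }.
Union: FIRST(Tail) = { *, + }.

{ *, + }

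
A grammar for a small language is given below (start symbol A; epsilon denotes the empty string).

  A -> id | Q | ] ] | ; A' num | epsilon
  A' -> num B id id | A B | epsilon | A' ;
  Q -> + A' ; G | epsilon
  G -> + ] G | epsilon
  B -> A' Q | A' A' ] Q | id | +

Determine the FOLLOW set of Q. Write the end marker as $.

In A -> Q: Q is at the end, add FOLLOW(A) = { $, +, ;, ], id, num }.
In B -> A' Q: Q is at the end, add FOLLOW(B) = { +, ;, ], id, num }.
In B -> A' A' ] Q: Q is at the end, add FOLLOW(B) = { +, ;, ], id, num }.
Union: FOLLOW(Q) = { $, +, ;, ], id, num }.

{ $, +, ;, ], id, num }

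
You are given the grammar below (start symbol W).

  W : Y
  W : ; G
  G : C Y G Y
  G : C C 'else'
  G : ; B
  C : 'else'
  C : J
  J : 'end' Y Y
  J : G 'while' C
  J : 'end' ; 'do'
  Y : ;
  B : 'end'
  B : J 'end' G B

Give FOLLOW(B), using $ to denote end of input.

In G : ; B: B is at the end, add FOLLOW(G) = { $, 'else', 'end', 'while', ; }.
In B : J 'end' G B: B is at the end, add FOLLOW(B) = { $, 'else', 'end', 'while', ; }.
Union: FOLLOW(B) = { $, 'else', 'end', 'while', ; }.

{ $, 'else', 'end', 'while', ; }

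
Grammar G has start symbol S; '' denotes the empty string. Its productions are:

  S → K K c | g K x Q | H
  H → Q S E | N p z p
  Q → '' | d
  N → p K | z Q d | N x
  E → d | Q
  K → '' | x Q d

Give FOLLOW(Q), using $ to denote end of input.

{ $, c, d, g, p, x, z }

In S → g K x Q: Q is at the end, add FOLLOW(S) = { $, d }.
In H → Q S E: add FIRST(S E) = { c, d, g, p, x, z }.
In N → z Q d: add FIRST(d) = { d }.
In E → Q: Q is at the end, add FOLLOW(E) = { $, d }.
In K → x Q d: add FIRST(d) = { d }.
Union: FOLLOW(Q) = { $, c, d, g, p, x, z }.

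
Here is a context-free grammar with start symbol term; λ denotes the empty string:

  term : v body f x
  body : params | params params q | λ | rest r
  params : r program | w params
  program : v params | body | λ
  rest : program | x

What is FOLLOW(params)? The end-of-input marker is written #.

{ f, q, r, w }

In body : params: params is at the end, add FOLLOW(body) = { f, q, r, w }.
In body : params params q: add FIRST(params q) = { r, w }.
In body : params params q: add FIRST(q) = { q }.
In params : w params: params is at the end, add FOLLOW(params) = { f, q, r, w }.
In program : v params: params is at the end, add FOLLOW(program) = { f, q, r, w }.
Union: FOLLOW(params) = { f, q, r, w }.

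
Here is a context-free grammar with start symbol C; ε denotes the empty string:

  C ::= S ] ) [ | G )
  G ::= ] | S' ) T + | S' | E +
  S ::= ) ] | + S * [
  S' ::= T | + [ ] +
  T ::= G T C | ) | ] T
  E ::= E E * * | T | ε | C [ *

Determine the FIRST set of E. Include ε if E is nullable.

{ ), *, +, ], ε }

From E ::= E E * *: E, E nullable, take FIRST(E) ∪ FIRST(E) ∪ {*} = { ), *, +, ] }.
From E ::= T: add FIRST(T) = { ), *, +, ] }.
E ::= ε contributes ε.
From E ::= C [ *: add FIRST(C) = { ), *, +, ] }.
Union: FIRST(E) = { ), *, +, ], ε }.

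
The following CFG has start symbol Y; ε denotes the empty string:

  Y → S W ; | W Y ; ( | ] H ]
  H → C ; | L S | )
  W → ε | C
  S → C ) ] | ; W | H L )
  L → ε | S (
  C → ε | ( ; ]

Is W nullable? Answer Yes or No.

W has an ε-production, so W ⇒ ε.

Yes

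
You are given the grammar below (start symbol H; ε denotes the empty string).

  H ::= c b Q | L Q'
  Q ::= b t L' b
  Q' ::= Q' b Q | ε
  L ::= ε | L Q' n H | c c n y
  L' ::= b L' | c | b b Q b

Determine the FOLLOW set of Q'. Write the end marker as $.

In H ::= L Q': Q' is at the end, add FOLLOW(H) = { $, b, n }.
In Q' ::= Q' b Q: add FIRST(b Q) = { b }.
In L ::= L Q' n H: add FIRST(n H) = { n }.
Union: FOLLOW(Q') = { $, b, n }.

{ $, b, n }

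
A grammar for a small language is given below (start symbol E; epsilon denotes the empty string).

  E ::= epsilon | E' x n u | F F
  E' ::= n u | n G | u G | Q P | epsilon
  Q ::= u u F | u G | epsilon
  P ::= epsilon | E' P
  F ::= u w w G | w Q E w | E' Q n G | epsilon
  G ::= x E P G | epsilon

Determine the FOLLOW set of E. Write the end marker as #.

{ #, n, u, w, x }

E is the start symbol, so # ∈ FOLLOW(E).
In F ::= w Q E w: add FIRST(w) = { w }.
In G ::= x E P G: add FIRST(P G)\{epsilon} = { n, u, x }.
  Since P G is nullable, also add FOLLOW(G) = { #, n, u, w, x }.
Union: FOLLOW(E) = { #, n, u, w, x }.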